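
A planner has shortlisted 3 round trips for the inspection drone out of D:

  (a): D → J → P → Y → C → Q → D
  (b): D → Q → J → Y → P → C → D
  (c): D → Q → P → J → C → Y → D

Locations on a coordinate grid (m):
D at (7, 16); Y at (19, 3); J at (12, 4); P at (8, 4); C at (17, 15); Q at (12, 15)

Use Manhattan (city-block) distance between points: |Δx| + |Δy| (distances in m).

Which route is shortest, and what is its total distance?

Shortest is (a), total 58 m.

(a): 17 + 4 + 12 + 14 + 5 + 6 = 58
(b): 6 + 11 + 8 + 12 + 20 + 11 = 68
(c): 6 + 15 + 4 + 16 + 14 + 25 = 80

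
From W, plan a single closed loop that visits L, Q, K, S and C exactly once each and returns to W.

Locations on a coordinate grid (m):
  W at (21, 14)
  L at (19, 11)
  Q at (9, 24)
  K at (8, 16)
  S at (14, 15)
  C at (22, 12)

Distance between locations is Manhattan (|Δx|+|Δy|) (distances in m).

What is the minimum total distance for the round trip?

Shortest round trip = 54 m.

W - L - Q - K - S - C - W: 5+23+9+7+11+3 = 58
W - L - Q - K - C - S - W: 5+23+9+18+11+8 = 74
W - L - Q - S - K - C - W: 5+23+14+7+18+3 = 70
W - L - Q - S - C - K - W: 5+23+14+11+18+15 = 86
W - L - Q - C - K - S - W: 5+23+25+18+7+8 = 86
W - L - Q - C - S - K - W: 5+23+25+11+7+15 = 86
W - L - K - Q - S - C - W: 5+16+9+14+11+3 = 58
W - L - K - Q - C - S - W: 5+16+9+25+11+8 = 74
W - L - K - S - Q - C - W: 5+16+7+14+25+3 = 70
W - L - K - S - C - Q - W: 5+16+7+11+25+22 = 86
W - L - K - C - Q - S - W: 5+16+18+25+14+8 = 86
W - L - K - C - S - Q - W: 5+16+18+11+14+22 = 86
W - L - S - Q - K - C - W: 5+9+14+9+18+3 = 58
W - L - S - Q - C - K - W: 5+9+14+25+18+15 = 86
… (46 more)
W - Q - K - S - L - C - W: 22+9+7+9+4+3 = 54  ← best
The minimum is 54.
One optimal route: W → Q → K → S → L → C → W (or its reverse).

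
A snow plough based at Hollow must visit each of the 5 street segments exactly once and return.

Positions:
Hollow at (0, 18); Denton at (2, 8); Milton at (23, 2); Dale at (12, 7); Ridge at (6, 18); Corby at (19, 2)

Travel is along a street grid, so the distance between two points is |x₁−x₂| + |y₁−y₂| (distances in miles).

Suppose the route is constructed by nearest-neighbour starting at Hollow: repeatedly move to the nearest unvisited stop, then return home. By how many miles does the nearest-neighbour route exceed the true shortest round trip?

From Hollow: Ridge=6, Denton=12, Dale=23, Corby=35, Milton=39 → choose Ridge (6).
From Ridge: Denton=14, Dale=17, Corby=29, Milton=33 → choose Denton (14).
From Denton: Dale=11, Corby=23, Milton=27 → choose Dale (11).
From Dale: Corby=12, Milton=16 → choose Corby (12).
From Corby: Milton=4 → choose Milton (4).
NN route Hollow → Ridge → Denton → Dale → Corby → Milton → Hollow costs 86.
Optimal: Hollow → Denton → Milton → Corby → Dale → Ridge → Hollow costs 78 (by enumerating all 60 distinct tours).
Excess = 86 − 78 = 8.

Excess over optimum: 8 miles.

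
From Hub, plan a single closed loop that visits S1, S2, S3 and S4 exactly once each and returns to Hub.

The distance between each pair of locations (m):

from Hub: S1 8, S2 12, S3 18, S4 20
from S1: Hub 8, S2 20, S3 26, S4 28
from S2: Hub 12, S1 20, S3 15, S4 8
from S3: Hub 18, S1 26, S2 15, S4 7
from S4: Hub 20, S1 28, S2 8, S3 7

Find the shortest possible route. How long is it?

There are 12 distinct closed tours to check (reversals are equivalent).
Hub - S1 - S2 - S3 - S4 - Hub: 8+20+15+7+20 = 70
Hub - S1 - S2 - S4 - S3 - Hub: 8+20+8+7+18 = 61
Hub - S1 - S3 - S2 - S4 - Hub: 8+26+15+8+20 = 77
Hub - S1 - S3 - S4 - S2 - Hub: 8+26+7+8+12 = 61
Hub - S1 - S4 - S2 - S3 - Hub: 8+28+8+15+18 = 77
Hub - S1 - S4 - S3 - S2 - Hub: 8+28+7+15+12 = 70
Hub - S2 - S1 - S3 - S4 - Hub: 12+20+26+7+20 = 85
Hub - S2 - S1 - S4 - S3 - Hub: 12+20+28+7+18 = 85
Hub - S2 - S3 - S1 - S4 - Hub: 12+15+26+28+20 = 101
Hub - S2 - S4 - S1 - S3 - Hub: 12+8+28+26+18 = 92
Hub - S3 - S1 - S2 - S4 - Hub: 18+26+20+8+20 = 92
Hub - S3 - S2 - S1 - S4 - Hub: 18+15+20+28+20 = 101
The minimum is 61.
One optimal route: Hub → S1 → S2 → S4 → S3 → Hub (or its reverse).

Shortest round trip = 61 m.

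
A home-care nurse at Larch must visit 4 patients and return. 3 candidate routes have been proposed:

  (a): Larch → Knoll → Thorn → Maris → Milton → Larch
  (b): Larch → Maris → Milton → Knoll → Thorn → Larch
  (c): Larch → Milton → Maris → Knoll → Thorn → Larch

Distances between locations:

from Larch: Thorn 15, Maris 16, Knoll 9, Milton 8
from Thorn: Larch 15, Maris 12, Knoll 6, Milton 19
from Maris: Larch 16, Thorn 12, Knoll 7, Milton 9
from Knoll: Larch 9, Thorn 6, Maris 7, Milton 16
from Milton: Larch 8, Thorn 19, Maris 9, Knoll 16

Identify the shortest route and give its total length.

(a): 9 + 6 + 12 + 9 + 8 = 44
(b): 16 + 9 + 16 + 6 + 15 = 62
(c): 8 + 9 + 7 + 6 + 15 = 45

44 — (a) is the shortest.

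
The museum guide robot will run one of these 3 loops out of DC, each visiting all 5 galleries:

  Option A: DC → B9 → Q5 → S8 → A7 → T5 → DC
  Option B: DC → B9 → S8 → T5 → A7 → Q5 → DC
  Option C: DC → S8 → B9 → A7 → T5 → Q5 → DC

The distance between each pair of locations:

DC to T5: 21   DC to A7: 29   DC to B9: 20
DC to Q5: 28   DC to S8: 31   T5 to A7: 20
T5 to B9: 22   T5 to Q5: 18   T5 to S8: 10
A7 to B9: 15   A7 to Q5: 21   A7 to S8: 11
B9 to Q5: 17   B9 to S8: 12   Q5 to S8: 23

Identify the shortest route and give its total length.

Shortest is Option B, total 111.

Option A: 20 + 17 + 23 + 11 + 20 + 21 = 112
Option B: 20 + 12 + 10 + 20 + 21 + 28 = 111
Option C: 31 + 12 + 15 + 20 + 18 + 28 = 124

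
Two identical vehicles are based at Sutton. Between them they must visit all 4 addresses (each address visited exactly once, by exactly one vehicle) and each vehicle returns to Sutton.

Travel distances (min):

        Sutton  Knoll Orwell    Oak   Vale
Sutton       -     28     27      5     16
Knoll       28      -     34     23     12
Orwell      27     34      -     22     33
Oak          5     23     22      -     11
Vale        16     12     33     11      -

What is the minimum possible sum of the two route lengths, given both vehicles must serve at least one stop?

Minimum combined distance: 99 min.

There are 2^3 − 1 = 7 ways to divide the 4 stops into two non-empty groups. For each, the best each vehicle can do is its own shortest tour through its group:
  {Knoll} + {Orwell, Oak, Vale}: 56 + 76 = 132
  {Orwell} + {Knoll, Oak, Vale}: 54 + 56 = 110
  {Knoll, Orwell} + {Oak, Vale}: 89 + 32 = 121
  {Oak} + {Knoll, Orwell, Vale}: 10 + 89 = 99
  {Knoll, Oak} + {Orwell, Vale}: 56 + 76 = 132
  {Orwell, Oak} + {Knoll, Vale}: 54 + 56 = 110
  … (7 splits in total)
Best: vehicle 1 Sutton → Oak → Sutton = 10; vehicle 2 Sutton → Orwell → Knoll → Vale → Sutton = 89; combined 99.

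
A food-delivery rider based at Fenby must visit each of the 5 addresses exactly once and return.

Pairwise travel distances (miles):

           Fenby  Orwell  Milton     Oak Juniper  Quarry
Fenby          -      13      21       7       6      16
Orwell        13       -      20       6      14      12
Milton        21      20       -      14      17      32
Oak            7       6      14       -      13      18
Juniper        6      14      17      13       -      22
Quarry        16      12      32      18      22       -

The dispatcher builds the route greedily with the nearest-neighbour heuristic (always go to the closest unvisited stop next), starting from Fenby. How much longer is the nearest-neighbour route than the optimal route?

Fenby: Juniper=6, Oak=7, Orwell=13, Quarry=16, Milton=21 ⇒ Juniper
Juniper: Oak=13, Orwell=14, Milton=17, Quarry=22 ⇒ Oak
Oak: Orwell=6, Milton=14, Quarry=18 ⇒ Orwell
Orwell: Quarry=12, Milton=20 ⇒ Quarry
Quarry: Milton=32 ⇒ Milton
NN route Fenby → Juniper → Oak → Orwell → Quarry → Milton → Fenby costs 90.
Optimal: Fenby → Juniper → Milton → Oak → Orwell → Quarry → Fenby costs 71 (by enumerating all 60 distinct tours).
Excess = 90 − 71 = 19.

19 miles longer than the optimal tour.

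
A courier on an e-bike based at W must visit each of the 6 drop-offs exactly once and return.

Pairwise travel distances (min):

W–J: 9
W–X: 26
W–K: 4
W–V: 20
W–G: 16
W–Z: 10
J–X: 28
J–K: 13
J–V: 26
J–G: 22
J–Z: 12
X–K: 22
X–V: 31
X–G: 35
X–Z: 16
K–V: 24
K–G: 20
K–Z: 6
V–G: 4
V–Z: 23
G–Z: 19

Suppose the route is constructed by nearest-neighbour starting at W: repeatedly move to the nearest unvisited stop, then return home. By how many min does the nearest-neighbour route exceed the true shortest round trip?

W: K=4, J=9, Z=10, G=16, V=20, X=26 ⇒ K
K: Z=6, J=13, G=20, X=22, V=24 ⇒ Z
Z: J=12, X=16, G=19, V=23 ⇒ J
J: G=22, V=26, X=28 ⇒ G
G: V=4, X=35 ⇒ V
V: X=31 ⇒ X
NN route W → K → Z → J → G → V → X → W costs 105.
Optimal: W → J → G → V → X → Z → K → W costs 92 (by enumerating all 360 distinct tours).
Excess = 105 − 92 = 13.

The nearest-neighbour route is 13 min longer than optimal.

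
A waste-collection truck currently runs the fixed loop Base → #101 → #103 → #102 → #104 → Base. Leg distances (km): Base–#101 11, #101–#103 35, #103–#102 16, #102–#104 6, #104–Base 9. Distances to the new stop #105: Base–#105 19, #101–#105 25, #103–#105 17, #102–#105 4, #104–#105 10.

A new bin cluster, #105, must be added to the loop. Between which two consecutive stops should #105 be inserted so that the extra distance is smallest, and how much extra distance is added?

Insertion cost between consecutive stops i–j is d(i,#105) + d(#105,j) − d(i,j):
  between Base and #101: 19 + 25 − 11 = 33
  between #101 and #103: 25 + 17 − 35 = 7
  between #103 and #102: 17 + 4 − 16 = 5
  between #102 and #104: 4 + 10 − 6 = 8
  between #104 and Base: 10 + 19 − 9 = 20
Cheapest insertion is between #103 and #102, adding 5.
New total = 77 + 5 = 82.

+5 km — insert #105 between #103 and #102.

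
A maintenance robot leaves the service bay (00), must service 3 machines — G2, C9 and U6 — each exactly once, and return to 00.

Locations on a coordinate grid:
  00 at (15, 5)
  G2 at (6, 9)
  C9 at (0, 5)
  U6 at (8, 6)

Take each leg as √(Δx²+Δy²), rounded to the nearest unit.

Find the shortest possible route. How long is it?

Shortest round trip = 32.

With 3 stops there are 3!/2 = 3 distinct round trips (a route and its reverse cost the same).
00-G2-C9-U6-00: 10+7+8+7 = 32
00-G2-U6-C9-00: 10+4+8+15 = 37
00-C9-G2-U6-00: 15+7+4+7 = 33
The minimum is 32.
One optimal route: 00 → G2 → C9 → U6 → 00 (or its reverse).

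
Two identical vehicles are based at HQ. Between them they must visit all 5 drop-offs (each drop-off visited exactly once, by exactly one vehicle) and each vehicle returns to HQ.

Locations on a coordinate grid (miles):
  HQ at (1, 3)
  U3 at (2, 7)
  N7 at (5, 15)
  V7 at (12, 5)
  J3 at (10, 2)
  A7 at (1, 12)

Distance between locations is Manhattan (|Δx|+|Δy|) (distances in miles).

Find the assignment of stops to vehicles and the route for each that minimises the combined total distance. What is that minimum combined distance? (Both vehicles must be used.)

Minimum combined distance: 58 miles.

Try each way of splitting the stops between the two vehicles (each non-empty) and, for each split, find the best tour for each vehicle:
  {U3} + {N7, V7, J3, A7}: 10 + 48 = 58
  {N7} + {U3, V7, J3, A7}: 32 + 42 = 74
  {U3, N7} + {V7, J3, A7}: 32 + 42 = 74
  {V7} + {U3, N7, J3, A7}: 26 + 46 = 72
  {U3, V7} + {N7, J3, A7}: 30 + 44 = 74
  {N7, V7} + {U3, J3, A7}: 46 + 38 = 84
  … (15 splits in total)
Best: vehicle 1 HQ → U3 → HQ = 10; vehicle 2 HQ → J3 → V7 → N7 → A7 → HQ = 48; combined 58.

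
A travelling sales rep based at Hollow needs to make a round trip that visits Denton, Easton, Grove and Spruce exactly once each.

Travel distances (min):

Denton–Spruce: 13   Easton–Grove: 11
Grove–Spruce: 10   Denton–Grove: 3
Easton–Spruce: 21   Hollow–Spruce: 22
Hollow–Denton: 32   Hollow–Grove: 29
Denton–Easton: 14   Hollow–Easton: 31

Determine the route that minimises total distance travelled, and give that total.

There are 12 distinct closed tours to check (reversals are equivalent).
Hollow-Denton-Easton-Grove-Spruce-Hollow: 32+14+11+10+22 = 89
Hollow-Denton-Easton-Spruce-Grove-Hollow: 32+14+21+10+29 = 106
Hollow-Denton-Grove-Easton-Spruce-Hollow: 32+3+11+21+22 = 89
Hollow-Denton-Grove-Spruce-Easton-Hollow: 32+3+10+21+31 = 97
Hollow-Denton-Spruce-Easton-Grove-Hollow: 32+13+21+11+29 = 106
Hollow-Denton-Spruce-Grove-Easton-Hollow: 32+13+10+11+31 = 97
Hollow-Easton-Denton-Grove-Spruce-Hollow: 31+14+3+10+22 = 80
Hollow-Easton-Denton-Spruce-Grove-Hollow: 31+14+13+10+29 = 97
Hollow-Easton-Grove-Denton-Spruce-Hollow: 31+11+3+13+22 = 80
Hollow-Easton-Spruce-Denton-Grove-Hollow: 31+21+13+3+29 = 97
Hollow-Grove-Denton-Easton-Spruce-Hollow: 29+3+14+21+22 = 89
Hollow-Grove-Easton-Denton-Spruce-Hollow: 29+11+14+13+22 = 89
The minimum is 80.
One optimal route: Hollow → Easton → Denton → Grove → Spruce → Hollow (or its reverse).

Minimum total distance: 80 min.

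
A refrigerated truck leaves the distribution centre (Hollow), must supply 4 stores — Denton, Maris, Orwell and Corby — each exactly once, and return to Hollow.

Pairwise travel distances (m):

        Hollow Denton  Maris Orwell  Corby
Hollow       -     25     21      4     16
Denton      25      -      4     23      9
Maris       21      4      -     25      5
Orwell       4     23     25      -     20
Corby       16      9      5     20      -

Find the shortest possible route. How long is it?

52 m — the shortest possible round trip.

With 4 stops there are 4!/2 = 12 distinct round trips (a route and its reverse cost the same).
Hollow → Denton → Maris → Orwell → Corby → Hollow: 25+4+25+20+16 = 90
Hollow → Denton → Maris → Corby → Orwell → Hollow: 25+4+5+20+4 = 58
Hollow → Denton → Orwell → Maris → Corby → Hollow: 25+23+25+5+16 = 94
Hollow → Denton → Orwell → Corby → Maris → Hollow: 25+23+20+5+21 = 94
Hollow → Denton → Corby → Maris → Orwell → Hollow: 25+9+5+25+4 = 68
Hollow → Denton → Corby → Orwell → Maris → Hollow: 25+9+20+25+21 = 100
Hollow → Maris → Denton → Orwell → Corby → Hollow: 21+4+23+20+16 = 84
Hollow → Maris → Denton → Corby → Orwell → Hollow: 21+4+9+20+4 = 58
Hollow → Maris → Orwell → Denton → Corby → Hollow: 21+25+23+9+16 = 94
Hollow → Maris → Corby → Denton → Orwell → Hollow: 21+5+9+23+4 = 62
Hollow → Orwell → Denton → Maris → Corby → Hollow: 4+23+4+5+16 = 52
Hollow → Orwell → Maris → Denton → Corby → Hollow: 4+25+4+9+16 = 58
The minimum is 52.
One optimal route: Hollow → Orwell → Denton → Maris → Corby → Hollow (or its reverse).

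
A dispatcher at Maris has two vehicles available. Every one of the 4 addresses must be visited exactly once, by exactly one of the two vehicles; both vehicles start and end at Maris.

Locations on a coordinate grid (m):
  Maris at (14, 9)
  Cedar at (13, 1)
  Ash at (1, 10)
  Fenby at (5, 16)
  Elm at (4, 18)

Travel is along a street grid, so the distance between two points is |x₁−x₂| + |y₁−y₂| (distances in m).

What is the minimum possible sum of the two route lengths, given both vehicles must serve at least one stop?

62 m — the smallest possible combined total.

Check every non-empty split of the stops between the two vehicles; for each half take its own optimal tour:
  {Cedar} + {Ash, Fenby, Elm}: 18 + 44 = 62
  {Ash} + {Cedar, Fenby, Elm}: 28 + 54 = 82
  {Cedar, Ash} + {Fenby, Elm}: 44 + 38 = 82
  {Fenby} + {Cedar, Ash, Elm}: 32 + 60 = 92
  {Cedar, Fenby} + {Ash, Elm}: 48 + 44 = 92
  {Ash, Fenby} + {Cedar, Elm}: 40 + 54 = 94
  … (7 splits in total)
Best: vehicle 1 Maris → Cedar → Maris = 18; vehicle 2 Maris → Ash → Elm → Fenby → Maris = 44; combined 62.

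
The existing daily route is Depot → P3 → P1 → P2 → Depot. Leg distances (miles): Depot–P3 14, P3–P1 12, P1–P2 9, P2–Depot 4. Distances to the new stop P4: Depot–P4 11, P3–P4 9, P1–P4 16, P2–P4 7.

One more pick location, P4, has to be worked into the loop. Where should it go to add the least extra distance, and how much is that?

Insertion cost between consecutive stops i–j is d(i,P4) + d(P4,j) − d(i,j):
  between Depot and P3: 11 + 9 − 14 = 6
  between P3 and P1: 9 + 16 − 12 = 13
  between P1 and P2: 16 + 7 − 9 = 14
  between P2 and Depot: 7 + 11 − 4 = 14
Cheapest insertion is between Depot and P3, adding 6.
New total = 39 + 6 = 45.

Adding 6 miles by placing P4 on the Depot–P3 leg.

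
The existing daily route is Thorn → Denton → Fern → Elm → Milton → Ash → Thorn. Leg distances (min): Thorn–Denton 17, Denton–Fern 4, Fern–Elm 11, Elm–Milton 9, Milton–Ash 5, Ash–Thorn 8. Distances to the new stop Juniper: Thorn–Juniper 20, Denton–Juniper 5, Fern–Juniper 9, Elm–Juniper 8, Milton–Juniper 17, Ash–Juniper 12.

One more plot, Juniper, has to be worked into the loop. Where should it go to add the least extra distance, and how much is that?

+6 min — insert Juniper between Fern and Elm.

Insertion cost between consecutive stops i–j is d(i,Juniper) + d(Juniper,j) − d(i,j):
  between Thorn and Denton: 20 + 5 − 17 = 8
  between Denton and Fern: 5 + 9 − 4 = 10
  between Fern and Elm: 9 + 8 − 11 = 6
  between Elm and Milton: 8 + 17 − 9 = 16
  between Milton and Ash: 17 + 12 − 5 = 24
  between Ash and Thorn: 12 + 20 − 8 = 24
Cheapest insertion is between Fern and Elm, adding 6.
New total = 54 + 6 = 60.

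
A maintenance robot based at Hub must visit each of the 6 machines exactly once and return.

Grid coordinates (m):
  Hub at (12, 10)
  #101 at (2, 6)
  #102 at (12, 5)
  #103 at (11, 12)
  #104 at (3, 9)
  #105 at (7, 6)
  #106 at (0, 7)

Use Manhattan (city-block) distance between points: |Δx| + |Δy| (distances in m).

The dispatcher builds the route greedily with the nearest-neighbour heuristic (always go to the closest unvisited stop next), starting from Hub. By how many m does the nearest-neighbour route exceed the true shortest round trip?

From Hub: #103=3, #102=5, #105=9, #104=10, #101=14, #106=15 → choose #103 (3).
From #103: #102=8, #105=10, #104=11, #101=15, #106=16 → choose #102 (8).
From #102: #105=6, #101=11, #104=13, #106=14 → choose #105 (6).
From #105: #101=5, #104=7, #106=8 → choose #101 (5).
From #101: #106=3, #104=4 → choose #106 (3).
From #106: #104=5 → choose #104 (5).
NN route Hub → #103 → #102 → #105 → #101 → #106 → #104 → Hub costs 40.
Optimal: Hub → #102 → #105 → #101 → #106 → #104 → #103 → Hub costs 38 (by enumerating all 360 distinct tours).
Excess = 40 − 38 = 2.

Excess over optimum: 2 m.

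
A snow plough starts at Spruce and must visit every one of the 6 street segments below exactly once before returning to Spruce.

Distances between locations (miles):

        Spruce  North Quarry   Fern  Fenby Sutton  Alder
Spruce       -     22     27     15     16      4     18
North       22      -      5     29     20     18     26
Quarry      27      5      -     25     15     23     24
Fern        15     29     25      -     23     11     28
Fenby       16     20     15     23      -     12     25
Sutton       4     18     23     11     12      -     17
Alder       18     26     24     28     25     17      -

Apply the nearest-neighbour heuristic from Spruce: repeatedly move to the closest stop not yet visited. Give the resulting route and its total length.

Spruce → [Sutton:4 / Fern:15 / Fenby:16 / Alder:18 / North:22 / Quarry:27] → Sutton (4)
Sutton → [Fern:11 / Fenby:12 / Alder:17 / North:18 / Quarry:23] → Fern (11)
Fern → [Fenby:23 / Quarry:25 / Alder:28 / North:29] → Fenby (23)
Fenby → [Quarry:15 / North:20 / Alder:25] → Quarry (15)
Quarry → [North:5 / Alder:24] → North (5)
North → [Alder:26] → Alder (26)
Return Alder→Spruce: 18.
Total = 4 + 11 + 23 + 15 + 5 + 26 + 18 = 102.

102 miles along Spruce → Sutton → Fern → Fenby → Quarry → North → Alder → Spruce.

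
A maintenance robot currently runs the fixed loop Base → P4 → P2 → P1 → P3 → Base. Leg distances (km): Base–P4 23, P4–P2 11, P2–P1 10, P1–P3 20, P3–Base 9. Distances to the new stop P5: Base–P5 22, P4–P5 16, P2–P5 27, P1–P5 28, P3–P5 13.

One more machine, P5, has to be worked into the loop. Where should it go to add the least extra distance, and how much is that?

Minimum extra distance: 15 km, inserting P5 between Base and P4.

Insertion cost between consecutive stops i–j is d(i,P5) + d(P5,j) − d(i,j):
  between Base and P4: 22 + 16 − 23 = 15
  between P4 and P2: 16 + 27 − 11 = 32
  between P2 and P1: 27 + 28 − 10 = 45
  between P1 and P3: 28 + 13 − 20 = 21
  between P3 and Base: 13 + 22 − 9 = 26
Cheapest insertion is between Base and P4, adding 15.
New total = 73 + 15 = 88.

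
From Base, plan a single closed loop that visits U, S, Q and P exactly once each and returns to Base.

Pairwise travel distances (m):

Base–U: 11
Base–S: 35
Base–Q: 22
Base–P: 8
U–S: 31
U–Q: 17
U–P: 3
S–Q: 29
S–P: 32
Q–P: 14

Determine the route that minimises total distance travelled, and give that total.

Shortest round trip = 92 m.

Base - U - S - Q - P - Base: 11+31+29+14+8 = 93
Base - U - S - P - Q - Base: 11+31+32+14+22 = 110
Base - U - Q - S - P - Base: 11+17+29+32+8 = 97
Base - U - Q - P - S - Base: 11+17+14+32+35 = 109
Base - U - P - S - Q - Base: 11+3+32+29+22 = 97
Base - U - P - Q - S - Base: 11+3+14+29+35 = 92
Base - S - U - Q - P - Base: 35+31+17+14+8 = 105
Base - S - U - P - Q - Base: 35+31+3+14+22 = 105
Base - S - Q - U - P - Base: 35+29+17+3+8 = 92
Base - S - P - U - Q - Base: 35+32+3+17+22 = 109
Base - Q - U - S - P - Base: 22+17+31+32+8 = 110
Base - Q - S - U - P - Base: 22+29+31+3+8 = 93
The minimum is 92.
One optimal route: Base → U → P → Q → S → Base (or its reverse).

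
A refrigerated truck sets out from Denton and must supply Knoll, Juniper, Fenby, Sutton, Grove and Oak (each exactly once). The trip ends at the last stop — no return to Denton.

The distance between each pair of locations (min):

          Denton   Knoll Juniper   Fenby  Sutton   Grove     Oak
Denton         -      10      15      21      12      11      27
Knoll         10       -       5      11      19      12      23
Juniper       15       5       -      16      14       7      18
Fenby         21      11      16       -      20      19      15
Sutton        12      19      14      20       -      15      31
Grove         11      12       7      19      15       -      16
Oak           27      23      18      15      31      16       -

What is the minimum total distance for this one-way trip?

There are 6! = 720 possible orderings.
Denton→Knoll→Juniper→Fenby→Sutton→Grove→Oak: 10+5+16+20+15+16 = 82
Denton→Knoll→Juniper→Fenby→Sutton→Oak→Grove: 10+5+16+20+31+16 = 98
Denton→Knoll→Juniper→Fenby→Grove→Sutton→Oak: 10+5+16+19+15+31 = 96
Denton→Knoll→Juniper→Fenby→Grove→Oak→Sutton: 10+5+16+19+16+31 = 97
Denton→Knoll→Juniper→Fenby→Oak→Sutton→Grove: 10+5+16+15+31+15 = 92
Denton→Knoll→Juniper→Fenby→Oak→Grove→Sutton: 10+5+16+15+16+15 = 77
Denton→Knoll→Juniper→Sutton→Fenby→Grove→Oak: 10+5+14+20+19+16 = 84
Denton→Knoll→Juniper→Sutton→Fenby→Oak→Grove: 10+5+14+20+15+16 = 80
… (712 more)
Denton→Sutton→Grove→Juniper→Knoll→Fenby→Oak: 12+15+7+5+11+15 = 65  ← best
The minimum is 65.
One shortest path: Denton → Sutton → Grove → Juniper → Knoll → Fenby → Oak.

Minimum one-way distance = 65 min.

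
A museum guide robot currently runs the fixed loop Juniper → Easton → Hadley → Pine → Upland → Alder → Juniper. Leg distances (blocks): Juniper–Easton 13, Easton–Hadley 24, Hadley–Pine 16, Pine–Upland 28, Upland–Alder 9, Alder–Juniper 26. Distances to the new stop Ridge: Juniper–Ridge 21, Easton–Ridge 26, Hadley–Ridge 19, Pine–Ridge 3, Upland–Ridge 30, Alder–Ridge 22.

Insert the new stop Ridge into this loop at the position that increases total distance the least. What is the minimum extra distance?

Adding 5 blocks by placing Ridge on the Pine–Upland leg.

Insertion cost between consecutive stops i–j is d(i,Ridge) + d(Ridge,j) − d(i,j):
  between Juniper and Easton: 21 + 26 − 13 = 34
  between Easton and Hadley: 26 + 19 − 24 = 21
  between Hadley and Pine: 19 + 3 − 16 = 6
  between Pine and Upland: 3 + 30 − 28 = 5
  between Upland and Alder: 30 + 22 − 9 = 43
  between Alder and Juniper: 22 + 21 − 26 = 17
Cheapest insertion is between Pine and Upland, adding 5.
New total = 116 + 5 = 121.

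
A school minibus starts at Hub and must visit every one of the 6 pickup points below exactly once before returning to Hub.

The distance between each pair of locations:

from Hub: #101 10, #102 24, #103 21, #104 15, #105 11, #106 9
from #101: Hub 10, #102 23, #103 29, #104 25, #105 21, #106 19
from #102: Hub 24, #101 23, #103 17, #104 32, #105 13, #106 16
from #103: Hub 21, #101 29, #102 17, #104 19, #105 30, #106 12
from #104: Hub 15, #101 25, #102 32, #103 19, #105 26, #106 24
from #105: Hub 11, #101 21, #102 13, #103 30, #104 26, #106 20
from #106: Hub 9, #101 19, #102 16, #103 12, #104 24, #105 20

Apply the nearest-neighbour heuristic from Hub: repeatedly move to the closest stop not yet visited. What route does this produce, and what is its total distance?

Nearest-neighbour total = 112; route Hub → #106 → #103 → #102 → #105 → #101 → #104 → Hub.

Hub → [#106:9 / #101:10 / #105:11 / #104:15 / #103:21 / #102:24] → #106 (9)
#106 → [#103:12 / #102:16 / #101:19 / #105:20 / #104:24] → #103 (12)
#103 → [#102:17 / #104:19 / #101:29 / #105:30] → #102 (17)
#102 → [#105:13 / #101:23 / #104:32] → #105 (13)
#105 → [#101:21 / #104:26] → #101 (21)
#101 → [#104:25] → #104 (25)
Return #104→Hub: 15.
Total = 9 + 12 + 17 + 13 + 21 + 25 + 15 = 112.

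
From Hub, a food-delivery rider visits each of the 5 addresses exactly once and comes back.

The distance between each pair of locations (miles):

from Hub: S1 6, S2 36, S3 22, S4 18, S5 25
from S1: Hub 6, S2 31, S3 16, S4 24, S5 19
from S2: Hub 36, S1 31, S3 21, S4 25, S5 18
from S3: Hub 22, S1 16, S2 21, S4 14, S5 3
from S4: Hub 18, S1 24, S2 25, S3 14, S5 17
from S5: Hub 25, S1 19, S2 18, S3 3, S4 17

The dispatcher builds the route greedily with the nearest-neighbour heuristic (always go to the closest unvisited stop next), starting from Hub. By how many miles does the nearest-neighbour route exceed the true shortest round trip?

Excess over optimum: 17 miles.

Hub: S1=6, S4=18, S3=22, S5=25, S2=36 ⇒ S1
S1: S3=16, S5=19, S4=24, S2=31 ⇒ S3
S3: S5=3, S4=14, S2=21 ⇒ S5
S5: S4=17, S2=18 ⇒ S4
S4: S2=25 ⇒ S2
NN route Hub → S1 → S3 → S5 → S4 → S2 → Hub costs 103.
Optimal: Hub → S1 → S3 → S5 → S2 → S4 → Hub costs 86 (by enumerating all 60 distinct tours).
Excess = 103 − 86 = 17.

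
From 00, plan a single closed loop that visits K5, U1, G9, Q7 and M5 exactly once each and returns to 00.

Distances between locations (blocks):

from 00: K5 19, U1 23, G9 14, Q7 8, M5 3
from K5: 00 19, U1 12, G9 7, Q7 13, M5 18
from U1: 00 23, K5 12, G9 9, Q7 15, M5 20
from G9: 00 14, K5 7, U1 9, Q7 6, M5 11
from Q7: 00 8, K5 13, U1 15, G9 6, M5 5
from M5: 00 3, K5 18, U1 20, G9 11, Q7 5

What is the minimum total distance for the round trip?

With 5 stops there are 5!/2 = 60 distinct round trips (a route and its reverse cost the same).
00-K5-U1-G9-Q7-M5-00: 19+12+9+6+5+3 = 54
00-K5-U1-G9-M5-Q7-00: 19+12+9+11+5+8 = 64
00-K5-U1-Q7-G9-M5-00: 19+12+15+6+11+3 = 66
00-K5-U1-Q7-M5-G9-00: 19+12+15+5+11+14 = 76
00-K5-U1-M5-G9-Q7-00: 19+12+20+11+6+8 = 76
00-K5-U1-M5-Q7-G9-00: 19+12+20+5+6+14 = 76
00-K5-G9-U1-Q7-M5-00: 19+7+9+15+5+3 = 58
00-K5-G9-U1-M5-Q7-00: 19+7+9+20+5+8 = 68
00-K5-G9-Q7-U1-M5-00: 19+7+6+15+20+3 = 70
00-K5-G9-Q7-M5-U1-00: 19+7+6+5+20+23 = 80
00-K5-G9-M5-U1-Q7-00: 19+7+11+20+15+8 = 80
00-K5-G9-M5-Q7-U1-00: 19+7+11+5+15+23 = 80
00-K5-Q7-U1-G9-M5-00: 19+13+15+9+11+3 = 70
00-K5-Q7-U1-M5-G9-00: 19+13+15+20+11+14 = 92
… (46 more)
The minimum is 54.
One optimal route: 00 → K5 → U1 → G9 → Q7 → M5 → 00 (or its reverse).

54 blocks — the shortest possible round trip.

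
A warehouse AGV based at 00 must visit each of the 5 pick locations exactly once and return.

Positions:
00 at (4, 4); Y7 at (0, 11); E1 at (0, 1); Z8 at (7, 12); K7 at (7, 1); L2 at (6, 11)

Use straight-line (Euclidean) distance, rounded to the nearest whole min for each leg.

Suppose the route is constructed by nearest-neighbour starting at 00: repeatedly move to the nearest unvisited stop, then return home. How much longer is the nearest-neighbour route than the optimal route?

From 00: K7=4, E1=5, L2=7, Y7=8, Z8=9 → choose K7 (4).
From K7: E1=7, L2=10, Z8=11, Y7=12 → choose E1 (7).
From E1: Y7=10, L2=12, Z8=13 → choose Y7 (10).
From Y7: L2=6, Z8=7 → choose L2 (6).
From L2: Z8=1 → choose Z8 (1).
NN route 00 → K7 → E1 → Y7 → L2 → Z8 → 00 costs 37.
Optimal: 00 → K7 → E1 → Y7 → Z8 → L2 → 00 costs 36 (by enumerating all 60 distinct tours).
Excess = 37 − 36 = 1.

1 min longer than the optimal tour.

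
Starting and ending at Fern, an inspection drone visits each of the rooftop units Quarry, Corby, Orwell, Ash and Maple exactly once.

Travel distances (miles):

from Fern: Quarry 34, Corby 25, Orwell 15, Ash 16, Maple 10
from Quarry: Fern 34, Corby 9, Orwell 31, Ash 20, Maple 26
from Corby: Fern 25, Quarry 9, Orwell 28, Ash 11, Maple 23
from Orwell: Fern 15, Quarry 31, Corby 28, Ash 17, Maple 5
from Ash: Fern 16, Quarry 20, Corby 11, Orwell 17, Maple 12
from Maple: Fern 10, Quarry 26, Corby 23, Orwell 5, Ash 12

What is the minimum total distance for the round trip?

With 5 stops there are 5!/2 = 60 distinct round trips (a route and its reverse cost the same).
Fern→Quarry→Corby→Orwell→Ash→Maple→Fern: 34+9+28+17+12+10 = 110
Fern→Quarry→Corby→Orwell→Maple→Ash→Fern: 34+9+28+5+12+16 = 104
Fern→Quarry→Corby→Ash→Orwell→Maple→Fern: 34+9+11+17+5+10 = 86
Fern→Quarry→Corby→Ash→Maple→Orwell→Fern: 34+9+11+12+5+15 = 86
Fern→Quarry→Corby→Maple→Orwell→Ash→Fern: 34+9+23+5+17+16 = 104
Fern→Quarry→Corby→Maple→Ash→Orwell→Fern: 34+9+23+12+17+15 = 110
Fern→Quarry→Orwell→Corby→Ash→Maple→Fern: 34+31+28+11+12+10 = 126
Fern→Quarry→Orwell→Corby→Maple→Ash→Fern: 34+31+28+23+12+16 = 144
Fern→Quarry→Orwell→Ash→Corby→Maple→Fern: 34+31+17+11+23+10 = 126
Fern→Quarry→Orwell→Ash→Maple→Corby→Fern: 34+31+17+12+23+25 = 142
Fern→Quarry→Orwell→Maple→Corby→Ash→Fern: 34+31+5+23+11+16 = 120
Fern→Quarry→Orwell→Maple→Ash→Corby→Fern: 34+31+5+12+11+25 = 118
Fern→Quarry→Ash→Corby→Orwell→Maple→Fern: 34+20+11+28+5+10 = 108
Fern→Quarry→Ash→Corby→Maple→Orwell→Fern: 34+20+11+23+5+15 = 108
… (46 more)
Fern→Orwell→Maple→Quarry→Corby→Ash→Fern: 15+5+26+9+11+16 = 82  ← best
The minimum is 82.
One optimal route: Fern → Orwell → Maple → Quarry → Corby → Ash → Fern (or its reverse).

Shortest round trip = 82 miles.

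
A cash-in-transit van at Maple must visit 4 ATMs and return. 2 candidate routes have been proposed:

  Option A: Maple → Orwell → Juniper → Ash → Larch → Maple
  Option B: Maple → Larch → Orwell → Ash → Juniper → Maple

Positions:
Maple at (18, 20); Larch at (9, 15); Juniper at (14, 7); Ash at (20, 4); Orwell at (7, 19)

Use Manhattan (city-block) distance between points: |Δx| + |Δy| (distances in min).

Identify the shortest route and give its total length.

74 min — Option B is the shortest.

Option A: 12 + 19 + 9 + 22 + 14 = 76
Option B: 14 + 6 + 28 + 9 + 17 = 74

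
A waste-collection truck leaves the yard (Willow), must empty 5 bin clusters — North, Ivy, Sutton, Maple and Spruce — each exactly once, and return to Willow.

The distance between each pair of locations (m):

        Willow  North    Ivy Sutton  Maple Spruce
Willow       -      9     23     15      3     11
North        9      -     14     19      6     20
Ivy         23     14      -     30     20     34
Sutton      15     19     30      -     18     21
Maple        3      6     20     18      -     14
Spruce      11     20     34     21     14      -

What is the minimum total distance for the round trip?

Willow-North-Ivy-Sutton-Maple-Spruce-Willow: 9+14+30+18+14+11 = 96
Willow-North-Ivy-Sutton-Spruce-Maple-Willow: 9+14+30+21+14+3 = 91
Willow-North-Ivy-Maple-Sutton-Spruce-Willow: 9+14+20+18+21+11 = 93
Willow-North-Ivy-Maple-Spruce-Sutton-Willow: 9+14+20+14+21+15 = 93
Willow-North-Ivy-Spruce-Sutton-Maple-Willow: 9+14+34+21+18+3 = 99
Willow-North-Ivy-Spruce-Maple-Sutton-Willow: 9+14+34+14+18+15 = 104
Willow-North-Sutton-Ivy-Maple-Spruce-Willow: 9+19+30+20+14+11 = 103
Willow-North-Sutton-Ivy-Spruce-Maple-Willow: 9+19+30+34+14+3 = 109
Willow-North-Sutton-Maple-Ivy-Spruce-Willow: 9+19+18+20+34+11 = 111
Willow-North-Sutton-Maple-Spruce-Ivy-Willow: 9+19+18+14+34+23 = 117
Willow-North-Sutton-Spruce-Ivy-Maple-Willow: 9+19+21+34+20+3 = 106
Willow-North-Sutton-Spruce-Maple-Ivy-Willow: 9+19+21+14+20+23 = 106
Willow-North-Maple-Ivy-Sutton-Spruce-Willow: 9+6+20+30+21+11 = 97
Willow-North-Maple-Ivy-Spruce-Sutton-Willow: 9+6+20+34+21+15 = 105
… (46 more)
Willow-Maple-North-Ivy-Sutton-Spruce-Willow: 3+6+14+30+21+11 = 85  ← best
The minimum is 85.
One optimal route: Willow → Maple → North → Ivy → Sutton → Spruce → Willow (or its reverse).

Shortest round trip = 85 m.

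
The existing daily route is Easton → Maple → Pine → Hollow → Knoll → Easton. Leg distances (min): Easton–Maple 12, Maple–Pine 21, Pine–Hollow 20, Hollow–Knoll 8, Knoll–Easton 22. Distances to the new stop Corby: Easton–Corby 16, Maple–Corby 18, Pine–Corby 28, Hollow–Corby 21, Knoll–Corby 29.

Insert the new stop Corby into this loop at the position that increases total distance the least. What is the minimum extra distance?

Insertion cost between consecutive stops i–j is d(i,Corby) + d(Corby,j) − d(i,j):
  between Easton and Maple: 16 + 18 − 12 = 22
  between Maple and Pine: 18 + 28 − 21 = 25
  between Pine and Hollow: 28 + 21 − 20 = 29
  between Hollow and Knoll: 21 + 29 − 8 = 42
  between Knoll and Easton: 29 + 16 − 22 = 23
Cheapest insertion is between Easton and Maple, adding 22.
New total = 83 + 22 = 105.

Minimum extra distance: 22 min, inserting Corby between Easton and Maple.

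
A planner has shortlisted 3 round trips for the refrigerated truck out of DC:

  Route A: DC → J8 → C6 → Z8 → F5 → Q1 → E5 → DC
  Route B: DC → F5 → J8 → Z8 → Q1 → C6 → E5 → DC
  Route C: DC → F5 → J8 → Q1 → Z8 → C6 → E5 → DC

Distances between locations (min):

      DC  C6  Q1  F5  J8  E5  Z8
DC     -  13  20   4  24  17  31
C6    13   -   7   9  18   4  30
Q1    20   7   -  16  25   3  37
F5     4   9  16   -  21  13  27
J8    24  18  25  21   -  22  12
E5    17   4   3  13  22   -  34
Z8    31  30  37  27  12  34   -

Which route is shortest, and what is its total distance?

102 min — Route B is the shortest.

Route A: 24 + 18 + 30 + 27 + 16 + 3 + 17 = 135
Route B: 4 + 21 + 12 + 37 + 7 + 4 + 17 = 102
Route C: 4 + 21 + 25 + 37 + 30 + 4 + 17 = 138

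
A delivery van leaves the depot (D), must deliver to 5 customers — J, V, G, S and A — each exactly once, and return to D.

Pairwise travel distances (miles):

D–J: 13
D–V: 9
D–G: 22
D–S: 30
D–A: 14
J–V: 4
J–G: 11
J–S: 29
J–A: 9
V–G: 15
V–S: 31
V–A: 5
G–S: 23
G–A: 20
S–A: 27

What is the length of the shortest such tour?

D-J-V-G-S-A-D: 13+4+15+23+27+14 = 96
D-J-V-G-A-S-D: 13+4+15+20+27+30 = 109
D-J-V-S-G-A-D: 13+4+31+23+20+14 = 105
D-J-V-S-A-G-D: 13+4+31+27+20+22 = 117
D-J-V-A-G-S-D: 13+4+5+20+23+30 = 95
D-J-V-A-S-G-D: 13+4+5+27+23+22 = 94
D-J-G-V-S-A-D: 13+11+15+31+27+14 = 111
D-J-G-V-A-S-D: 13+11+15+5+27+30 = 101
D-J-G-S-V-A-D: 13+11+23+31+5+14 = 97
D-J-G-S-A-V-D: 13+11+23+27+5+9 = 88
D-J-G-A-V-S-D: 13+11+20+5+31+30 = 110
D-J-G-A-S-V-D: 13+11+20+27+31+9 = 111
D-J-S-V-G-A-D: 13+29+31+15+20+14 = 122
D-J-S-V-A-G-D: 13+29+31+5+20+22 = 120
… (46 more)
D-V-A-J-G-S-D: 9+5+9+11+23+30 = 87  ← best
The minimum is 87.
One optimal route: D → V → A → J → G → S → D (or its reverse).

87 miles — the shortest possible round trip.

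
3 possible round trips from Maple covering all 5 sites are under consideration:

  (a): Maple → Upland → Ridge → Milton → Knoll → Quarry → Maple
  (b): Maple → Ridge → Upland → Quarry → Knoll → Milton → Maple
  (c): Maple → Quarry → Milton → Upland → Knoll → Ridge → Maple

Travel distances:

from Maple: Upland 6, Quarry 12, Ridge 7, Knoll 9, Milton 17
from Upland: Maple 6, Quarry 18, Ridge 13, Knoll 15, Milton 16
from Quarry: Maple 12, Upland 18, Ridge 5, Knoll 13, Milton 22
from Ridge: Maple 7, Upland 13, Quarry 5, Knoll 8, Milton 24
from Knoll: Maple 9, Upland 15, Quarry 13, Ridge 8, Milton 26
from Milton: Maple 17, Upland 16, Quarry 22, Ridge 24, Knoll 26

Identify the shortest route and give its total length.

(a): 6 + 13 + 24 + 26 + 13 + 12 = 94
(b): 7 + 13 + 18 + 13 + 26 + 17 = 94
(c): 12 + 22 + 16 + 15 + 8 + 7 = 80

80 — (c) is the shortest.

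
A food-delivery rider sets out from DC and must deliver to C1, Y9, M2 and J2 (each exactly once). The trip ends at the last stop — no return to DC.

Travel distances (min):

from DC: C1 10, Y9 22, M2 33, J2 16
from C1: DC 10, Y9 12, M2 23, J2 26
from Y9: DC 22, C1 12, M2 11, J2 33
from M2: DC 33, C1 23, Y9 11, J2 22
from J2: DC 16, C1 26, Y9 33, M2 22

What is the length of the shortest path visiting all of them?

Shortest open route: 55 min.

There are 4! = 24 possible orderings.
DC→C1→Y9→M2→J2: 10+12+11+22 = 55
DC→C1→Y9→J2→M2: 10+12+33+22 = 77
DC→C1→M2→Y9→J2: 10+23+11+33 = 77
DC→C1→M2→J2→Y9: 10+23+22+33 = 88
DC→C1→J2→Y9→M2: 10+26+33+11 = 80
DC→C1→J2→M2→Y9: 10+26+22+11 = 69
DC→Y9→C1→M2→J2: 22+12+23+22 = 79
DC→Y9→C1→J2→M2: 22+12+26+22 = 82
DC→Y9→M2→C1→J2: 22+11+23+26 = 82
DC→Y9→M2→J2→C1: 22+11+22+26 = 81
DC→Y9→J2→C1→M2: 22+33+26+23 = 104
DC→Y9→J2→M2→C1: 22+33+22+23 = 100
DC→M2→C1→Y9→J2: 33+23+12+33 = 101
DC→M2→C1→J2→Y9: 33+23+26+33 = 115
… (10 more)
The minimum is 55.
One shortest path: DC → C1 → Y9 → M2 → J2.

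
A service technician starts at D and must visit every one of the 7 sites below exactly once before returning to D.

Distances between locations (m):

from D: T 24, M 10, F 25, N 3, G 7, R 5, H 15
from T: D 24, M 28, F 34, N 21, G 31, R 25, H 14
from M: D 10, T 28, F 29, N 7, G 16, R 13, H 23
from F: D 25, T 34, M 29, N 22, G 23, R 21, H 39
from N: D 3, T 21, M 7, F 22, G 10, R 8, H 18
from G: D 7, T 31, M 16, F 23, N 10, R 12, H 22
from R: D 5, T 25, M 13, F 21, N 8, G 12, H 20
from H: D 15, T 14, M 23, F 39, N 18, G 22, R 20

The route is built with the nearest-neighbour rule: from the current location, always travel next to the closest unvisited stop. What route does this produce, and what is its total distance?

Total distance 130 m via the nearest-neighbour route D → N → M → R → G → H → T → F → D.

From D: distances to unvisited — N=3, R=5, G=7, M=10, H=15, T=24, F=25. Nearest is N (3).
From N: distances to unvisited — M=7, R=8, G=10, H=18, T=21, F=22. Nearest is M (7).
From M: distances to unvisited — R=13, G=16, H=23, T=28, F=29. Nearest is R (13).
From R: distances to unvisited — G=12, H=20, F=21, T=25. Nearest is G (12).
From G: distances to unvisited — H=22, F=23, T=31. Nearest is H (22).
From H: distances to unvisited — T=14, F=39. Nearest is T (14).
From T: distances to unvisited — F=34. Nearest is F (34).
Return F→D: 25.
Total = 3 + 7 + 13 + 12 + 22 + 14 + 34 + 25 = 130.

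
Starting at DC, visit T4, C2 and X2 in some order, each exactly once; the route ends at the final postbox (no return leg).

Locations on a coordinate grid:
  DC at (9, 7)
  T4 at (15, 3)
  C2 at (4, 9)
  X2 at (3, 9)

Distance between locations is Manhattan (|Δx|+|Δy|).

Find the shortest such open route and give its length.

Shortest open route: 26.

There are 3! = 6 possible orderings.
DC→T4→C2→X2: 10+17+1 = 28
DC→T4→X2→C2: 10+18+1 = 29
DC→C2→T4→X2: 7+17+18 = 42
DC→C2→X2→T4: 7+1+18 = 26
DC→X2→T4→C2: 8+18+17 = 43
DC→X2→C2→T4: 8+1+17 = 26
The minimum is 26.
One shortest path: DC → C2 → X2 → T4.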